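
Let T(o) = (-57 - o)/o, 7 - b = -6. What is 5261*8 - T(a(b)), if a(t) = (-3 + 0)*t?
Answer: 547138/13 ≈ 42088.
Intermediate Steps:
b = 13 (b = 7 - 1*(-6) = 7 + 6 = 13)
a(t) = -3*t
T(o) = (-57 - o)/o
5261*8 - T(a(b)) = 5261*8 - (-57 - (-3)*13)/((-3*13)) = 42088 - (-57 - 1*(-39))/(-39) = 42088 - (-1)*(-57 + 39)/39 = 42088 - (-1)*(-18)/39 = 42088 - 1*6/13 = 42088 - 6/13 = 547138/13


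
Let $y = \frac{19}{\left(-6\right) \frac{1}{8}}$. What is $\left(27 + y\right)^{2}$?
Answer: $\frac{25}{9} \approx 2.7778$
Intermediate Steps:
$y = - \frac{76}{3}$ ($y = \frac{19}{\left(-6\right) \frac{1}{8}} = \frac{19}{- \frac{3}{4}} = 19 \left(- \frac{4}{3}\right) = - \frac{76}{3} \approx -25.333$)
$\left(27 + y\right)^{2} = \left(27 - \frac{76}{3}\right)^{2} = \left(\frac{5}{3}\right)^{2} = \frac{25}{9}$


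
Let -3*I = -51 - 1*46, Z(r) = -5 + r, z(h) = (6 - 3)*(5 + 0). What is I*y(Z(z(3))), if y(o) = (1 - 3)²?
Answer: 388/3 ≈ 129.33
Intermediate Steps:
z(h) = 15 (z(h) = 3*5 = 15)
y(o) = 4 (y(o) = (-2)² = 4)
I = 97/3 (I = -(-51 - 1*46)/3 = -(-51 - 46)/3 = -⅓*(-97) = 97/3 ≈ 32.333)
I*y(Z(z(3))) = (97/3)*4 = 388/3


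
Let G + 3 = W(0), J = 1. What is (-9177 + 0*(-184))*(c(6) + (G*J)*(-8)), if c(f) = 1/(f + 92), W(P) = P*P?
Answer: -3084783/14 ≈ -2.2034e+5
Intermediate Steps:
W(P) = P²
G = -3 (G = -3 + 0² = -3 + 0 = -3)
c(f) = 1/(92 + f)
(-9177 + 0*(-184))*(c(6) + (G*J)*(-8)) = (-9177 + 0*(-184))*(1/(92 + 6) - 3*1*(-8)) = (-9177 + 0)*(1/98 - 3*(-8)) = -9177*(1/98 + 24) = -9177*2353/98 = -3084783/14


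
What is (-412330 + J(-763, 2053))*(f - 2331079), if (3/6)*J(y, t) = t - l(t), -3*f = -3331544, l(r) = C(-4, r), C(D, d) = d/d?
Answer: 1494798286618/3 ≈ 4.9827e+11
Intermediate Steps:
C(D, d) = 1
l(r) = 1
f = 3331544/3 (f = -⅓*(-3331544) = 3331544/3 ≈ 1.1105e+6)
J(y, t) = -2 + 2*t (J(y, t) = 2*(t - 1*1) = 2*(t - 1) = 2*(-1 + t) = -2 + 2*t)
(-412330 + J(-763, 2053))*(f - 2331079) = (-412330 + (-2 + 2*2053))*(3331544/3 - 2331079) = (-412330 + (-2 + 4106))*(-3661693/3) = (-412330 + 4104)*(-3661693/3) = -408226*(-3661693/3) = 1494798286618/3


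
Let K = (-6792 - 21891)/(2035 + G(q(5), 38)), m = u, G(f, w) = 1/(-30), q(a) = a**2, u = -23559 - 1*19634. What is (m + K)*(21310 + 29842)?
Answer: -134926185288944/61049 ≈ -2.2101e+9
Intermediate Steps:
u = -43193 (u = -23559 - 19634 = -43193)
G(f, w) = -1/30
m = -43193
K = -860490/61049 (K = (-6792 - 21891)/(2035 - 1/30) = -28683/61049/30 = -28683*30/61049 = -860490/61049 ≈ -14.095)
(m + K)*(21310 + 29842) = (-43193 - 860490/61049)*(21310 + 29842) = -2637749947/61049*51152 = -134926185288944/61049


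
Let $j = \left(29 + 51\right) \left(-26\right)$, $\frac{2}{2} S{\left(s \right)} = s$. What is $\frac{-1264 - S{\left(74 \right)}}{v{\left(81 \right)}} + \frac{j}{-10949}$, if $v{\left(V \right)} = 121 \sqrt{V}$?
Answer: $- \frac{4128214}{3974487} \approx -1.0387$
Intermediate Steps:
$S{\left(s \right)} = s$
$j = -2080$ ($j = 80 \left(-26\right) = -2080$)
$\frac{-1264 - S{\left(74 \right)}}{v{\left(81 \right)}} + \frac{j}{-10949} = \frac{-1264 - 74}{121 \sqrt{81}} - \frac{2080}{-10949} = \frac{-1264 - 74}{121 \cdot 9} - - \frac{2080}{10949} = - \frac{1338}{1089} + \frac{2080}{10949} = \left(-1338\right) \frac{1}{1089} + \frac{2080}{10949} = - \frac{446}{363} + \frac{2080}{10949} = - \frac{4128214}{3974487}$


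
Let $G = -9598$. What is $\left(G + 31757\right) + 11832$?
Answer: $33991$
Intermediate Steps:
$\left(G + 31757\right) + 11832 = \left(-9598 + 31757\right) + 11832 = 22159 + 11832 = 33991$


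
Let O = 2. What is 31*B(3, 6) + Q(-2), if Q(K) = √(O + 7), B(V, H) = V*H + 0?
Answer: 561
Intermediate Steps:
B(V, H) = H*V (B(V, H) = H*V + 0 = H*V)
Q(K) = 3 (Q(K) = √(2 + 7) = √9 = 3)
31*B(3, 6) + Q(-2) = 31*(6*3) + 3 = 31*18 + 3 = 558 + 3 = 561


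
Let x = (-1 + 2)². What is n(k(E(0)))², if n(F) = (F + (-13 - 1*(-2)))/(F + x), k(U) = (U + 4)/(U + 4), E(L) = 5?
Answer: 25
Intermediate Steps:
k(U) = 1 (k(U) = (4 + U)/(4 + U) = 1)
x = 1 (x = 1² = 1)
n(F) = (-11 + F)/(1 + F) (n(F) = (F + (-13 - 1*(-2)))/(F + 1) = (F + (-13 + 2))/(1 + F) = (F - 11)/(1 + F) = (-11 + F)/(1 + F))
n(k(E(0)))² = ((-11 + 1)/(1 + 1))² = (-10/2)² = ((½)*(-10))² = (-5)² = 25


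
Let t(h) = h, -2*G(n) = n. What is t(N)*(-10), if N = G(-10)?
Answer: -50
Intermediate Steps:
G(n) = -n/2
N = 5 (N = -½*(-10) = 5)
t(N)*(-10) = 5*(-10) = -50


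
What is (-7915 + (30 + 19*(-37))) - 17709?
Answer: -26297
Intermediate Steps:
(-7915 + (30 + 19*(-37))) - 17709 = (-7915 + (30 - 703)) - 17709 = (-7915 - 673) - 17709 = -8588 - 17709 = -26297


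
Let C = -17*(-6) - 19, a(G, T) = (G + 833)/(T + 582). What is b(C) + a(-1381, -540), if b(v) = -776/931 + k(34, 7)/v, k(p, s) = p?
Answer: -3122948/231819 ≈ -13.471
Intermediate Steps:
a(G, T) = (833 + G)/(582 + T)
C = 83 (C = 102 - 19 = 83)
b(v) = -776/931 + 34/v
b(C) + a(-1381, -540) = (-776/931 + 34/83) + (833 - 1381)/(582 - 540) = (-776/931 + 34*(1/83)) - 548/42 = (-776/931 + 34/83) + (1/42)*(-548) = -32754/77273 - 274/21 = -3122948/231819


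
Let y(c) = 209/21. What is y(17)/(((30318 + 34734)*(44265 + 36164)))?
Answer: 209/109873413468 ≈ 1.9022e-9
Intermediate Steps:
y(c) = 209/21 (y(c) = 209*(1/21) = 209/21)
y(17)/(((30318 + 34734)*(44265 + 36164))) = 209/(21*(((30318 + 34734)*(44265 + 36164)))) = 209/(21*((65052*80429))) = (209/21)/5232067308 = (209/21)*(1/5232067308) = 209/109873413468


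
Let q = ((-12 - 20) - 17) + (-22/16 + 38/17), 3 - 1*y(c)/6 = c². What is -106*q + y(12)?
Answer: 289463/68 ≈ 4256.8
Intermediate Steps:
y(c) = 18 - 6*c²
q = -6547/136 (q = (-32 - 17) + (-22*1/16 + 38*(1/17)) = -49 + (-11/8 + 38/17) = -49 + 117/136 = -6547/136 ≈ -48.140)
-106*q + y(12) = -106*(-6547/136) + (18 - 6*12²) = 346991/68 + (18 - 6*144) = 346991/68 + (18 - 864) = 346991/68 - 846 = 289463/68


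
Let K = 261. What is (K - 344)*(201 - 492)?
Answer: 24153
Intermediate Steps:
(K - 344)*(201 - 492) = (261 - 344)*(201 - 492) = -83*(-291) = 24153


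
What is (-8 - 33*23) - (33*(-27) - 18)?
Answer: 142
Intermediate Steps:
(-8 - 33*23) - (33*(-27) - 18) = (-8 - 759) - (-891 - 18) = -767 - 1*(-909) = -767 + 909 = 142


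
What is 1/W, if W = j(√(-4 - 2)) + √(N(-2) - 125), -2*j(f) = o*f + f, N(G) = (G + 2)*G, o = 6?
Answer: 2*I/(-10*√5 + 7*√6) ≈ -0.38356*I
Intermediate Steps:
N(G) = G*(2 + G) (N(G) = (2 + G)*G = G*(2 + G))
j(f) = -7*f/2 (j(f) = -(6*f + f)/2 = -7*f/2)
W = 5*I*√5 - 7*I*√6/2 (W = -7*√(-4 - 2)/2 + √(-2*(2 - 2) - 125) = -7*I*√6/2 + √(-2*0 - 125) = -7*I*√6/2 + √(0 - 125) = -7*I*√6/2 + √(-125) = -7*I*√6/2 + 5*I*√5 = 5*I*√5 - 7*I*√6/2 ≈ 2.6071*I)
1/W = 1/(I*(-7*√6 + 10*√5)/2) = -2*I/(-7*√6 + 10*√5)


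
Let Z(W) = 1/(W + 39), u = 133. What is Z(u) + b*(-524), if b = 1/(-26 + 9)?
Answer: 90145/2924 ≈ 30.829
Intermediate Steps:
Z(W) = 1/(39 + W)
b = -1/17 (b = 1/(-17) = -1/17 ≈ -0.058824)
Z(u) + b*(-524) = 1/(39 + 133) - 1/17*(-524) = 1/172 + 524/17 = 90145/2924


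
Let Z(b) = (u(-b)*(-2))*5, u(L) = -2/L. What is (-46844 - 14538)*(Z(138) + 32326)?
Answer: -136911568888/69 ≈ -1.9842e+9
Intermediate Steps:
Z(b) = -20/b (Z(b) = (-2*(-1/b)*(-2))*5 = (-(-2)/b*(-2))*5 = ((2/b)*(-2))*5 = -4/b*5 = -20/b)
(-46844 - 14538)*(Z(138) + 32326) = (-46844 - 14538)*(-20/138 + 32326) = -61382*(-20*1/138 + 32326) = -61382*(-10/69 + 32326) = -61382*2230484/69 = -136911568888/69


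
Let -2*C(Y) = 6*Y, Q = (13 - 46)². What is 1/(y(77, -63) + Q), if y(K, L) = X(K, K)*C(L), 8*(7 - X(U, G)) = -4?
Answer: 2/5013 ≈ 0.00039896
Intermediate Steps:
Q = 1089 (Q = (-33)² = 1089)
X(U, G) = 15/2 (X(U, G) = 7 - ⅛*(-4) = 7 + ½ = 15/2)
C(Y) = -3*Y
y(K, L) = -45*L/2 (y(K, L) = 15*(-3*L)/2 = -45*L/2)
1/(y(77, -63) + Q) = 1/(-45/2*(-63) + 1089) = 1/(2835/2 + 1089) = 1/(5013/2) = 2/5013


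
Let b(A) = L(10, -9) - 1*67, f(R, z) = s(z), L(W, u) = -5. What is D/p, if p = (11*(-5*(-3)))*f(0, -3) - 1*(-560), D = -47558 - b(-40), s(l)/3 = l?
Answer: 47486/925 ≈ 51.336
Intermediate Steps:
s(l) = 3*l
f(R, z) = 3*z
b(A) = -72 (b(A) = -5 - 1*67 = -5 - 67 = -72)
D = -47486 (D = -47558 - 1*(-72) = -47558 + 72 = -47486)
p = -925 (p = (11*(-5*(-3)))*(3*(-3)) - 1*(-560) = (11*15)*(-9) + 560 = 165*(-9) + 560 = -1485 + 560 = -925)
D/p = -47486/(-925) = -47486*(-1/925) = 47486/925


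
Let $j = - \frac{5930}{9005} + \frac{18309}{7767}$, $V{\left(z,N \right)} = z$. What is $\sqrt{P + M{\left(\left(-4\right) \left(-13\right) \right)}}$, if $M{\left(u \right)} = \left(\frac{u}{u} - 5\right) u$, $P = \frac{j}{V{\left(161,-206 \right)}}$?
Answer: $\frac{i \sqrt{117215375286269002407}}{750709029} \approx 14.422 i$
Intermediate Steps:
$j = \frac{7920949}{4662789}$ ($j = \left(-5930\right) \frac{1}{9005} + 18309 \cdot \frac{1}{7767} = - \frac{1186}{1801} + \frac{6103}{2589} = \frac{7920949}{4662789} \approx 1.6988$)
$P = \frac{7920949}{750709029}$ ($P = \frac{7920949}{4662789 \cdot 161} = \frac{7920949}{4662789} \cdot \frac{1}{161} = \frac{7920949}{750709029} \approx 0.010551$)
$M{\left(u \right)} = - 4 u$ ($M{\left(u \right)} = \left(1 - 5\right) u = - 4 u$)
$\sqrt{P + M{\left(\left(-4\right) \left(-13\right) \right)}} = \sqrt{\frac{7920949}{750709029} - 4 \left(\left(-4\right) \left(-13\right)\right)} = \sqrt{\frac{7920949}{750709029} - 208} = \sqrt{- \frac{156139557083}{750709029}} = \frac{i \sqrt{117215375286269002407}}{750709029}$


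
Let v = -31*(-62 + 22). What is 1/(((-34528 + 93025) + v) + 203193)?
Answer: 1/262930 ≈ 3.8033e-6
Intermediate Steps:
v = 1240 (v = -31*(-40) = 1240)
1/(((-34528 + 93025) + v) + 203193) = 1/(((-34528 + 93025) + 1240) + 203193) = 1/((58497 + 1240) + 203193) = 1/(59737 + 203193) = 1/262930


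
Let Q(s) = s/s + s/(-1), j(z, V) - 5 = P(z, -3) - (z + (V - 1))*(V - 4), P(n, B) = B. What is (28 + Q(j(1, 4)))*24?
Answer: 648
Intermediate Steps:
j(z, V) = 2 - (-4 + V)*(-1 + V + z) (j(z, V) = 5 + (-3 - (z + (V - 1))*(V - 4)) = 5 + (-3 - (z + (-1 + V))*(-4 + V)) = 5 + (-3 - (-1 + V + z)*(-4 + V)) = 5 + (-3 - (-4 + V)*(-1 + V + z)) = 2 - (-4 + V)*(-1 + V + z))
Q(s) = 1 - s (Q(s) = 1 + s*(-1) = 1 - s)
(28 + Q(j(1, 4)))*24 = (28 + (1 - (-2 - 1*4² + 4*1 + 5*4 - 1*4*1)))*24 = (28 + (1 - (-2 - 1*16 + 4 + 20 - 4)))*24 = (28 + (1 - (-2 - 16 + 4 + 20 - 4)))*24 = (28 + (1 - 1*2))*24 = (28 + (1 - 2))*24 = (28 - 1)*24 = 27*24 = 648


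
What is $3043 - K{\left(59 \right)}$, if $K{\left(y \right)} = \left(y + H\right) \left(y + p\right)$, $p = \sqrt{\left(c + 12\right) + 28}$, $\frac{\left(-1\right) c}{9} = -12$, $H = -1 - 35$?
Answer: $1686 - 46 \sqrt{37} \approx 1406.2$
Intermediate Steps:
$H = -36$
$c = 108$ ($c = \left(-9\right) \left(-12\right) = 108$)
$p = 2 \sqrt{37}$ ($p = \sqrt{\left(108 + 12\right) + 28} = \sqrt{120 + 28} = \sqrt{148} = 2 \sqrt{37} \approx 12.166$)
$K{\left(y \right)} = \left(-36 + y\right) \left(y + 2 \sqrt{37}\right)$ ($K{\left(y \right)} = \left(y - 36\right) \left(y + 2 \sqrt{37}\right) = \left(-36 + y\right) \left(y + 2 \sqrt{37}\right)$)
$3043 - K{\left(59 \right)} = 3043 - \left(59^{2} - 72 \sqrt{37} - 2124 + 2 \cdot 59 \sqrt{37}\right) = 3043 - \left(3481 - 72 \sqrt{37} - 2124 + 118 \sqrt{37}\right) = 3043 - \left(1357 + 46 \sqrt{37}\right) = 1686 - 46 \sqrt{37}$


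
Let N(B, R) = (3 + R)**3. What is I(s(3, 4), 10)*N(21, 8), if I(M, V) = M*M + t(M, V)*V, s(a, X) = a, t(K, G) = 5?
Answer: 78529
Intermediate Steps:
I(M, V) = M**2 + 5*V (I(M, V) = M*M + 5*V = M**2 + 5*V)
I(s(3, 4), 10)*N(21, 8) = (3**2 + 5*10)*(3 + 8)**3 = (9 + 50)*11**3 = 59*1331 = 78529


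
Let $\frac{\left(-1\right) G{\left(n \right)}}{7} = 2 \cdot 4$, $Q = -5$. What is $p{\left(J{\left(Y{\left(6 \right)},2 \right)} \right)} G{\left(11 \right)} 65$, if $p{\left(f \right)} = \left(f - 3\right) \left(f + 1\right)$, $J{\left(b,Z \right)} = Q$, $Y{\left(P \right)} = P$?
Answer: $-116480$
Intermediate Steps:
$J{\left(b,Z \right)} = -5$
$p{\left(f \right)} = \left(1 + f\right) \left(-3 + f\right)$ ($p{\left(f \right)} = \left(-3 + f\right) \left(1 + f\right) = \left(1 + f\right) \left(-3 + f\right)$)
$G{\left(n \right)} = -56$ ($G{\left(n \right)} = - 7 \cdot 2 \cdot 4 = \left(-7\right) 8 = -56$)
$p{\left(J{\left(Y{\left(6 \right)},2 \right)} \right)} G{\left(11 \right)} 65 = \left(-3 + \left(-5\right)^{2} - -10\right) \left(-56\right) 65 = \left(-3 + 25 + 10\right) \left(-56\right) 65 = 32 \left(-56\right) 65 = \left(-1792\right) 65 = -116480$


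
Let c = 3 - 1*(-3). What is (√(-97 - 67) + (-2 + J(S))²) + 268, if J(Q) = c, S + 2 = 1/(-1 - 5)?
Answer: 284 + 2*I*√41 ≈ 284.0 + 12.806*I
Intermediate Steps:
c = 6 (c = 3 + 3 = 6)
S = -13/6 (S = -2 + 1/(-1 - 5) = -2 + 1/(-6) = -2 - ⅙ = -13/6 ≈ -2.1667)
J(Q) = 6
(√(-97 - 67) + (-2 + J(S))²) + 268 = (√(-97 - 67) + (-2 + 6)²) + 268 = (√(-164) + 4²) + 268 = (2*I*√41 + 16) + 268 = (16 + 2*I*√41) + 268 = 284 + 2*I*√41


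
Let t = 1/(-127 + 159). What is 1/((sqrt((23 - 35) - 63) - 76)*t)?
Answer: -2432/5851 - 160*I*sqrt(3)/5851 ≈ -0.41566 - 0.047364*I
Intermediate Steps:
t = 1/32 ≈ 0.031250
1/((sqrt((23 - 35) - 63) - 76)*t) = 1/((sqrt((23 - 35) - 63) - 76)*(1/32)) = 1/((sqrt(-12 - 63) - 76)*(1/32)) = 1/((sqrt(-75) - 76)*(1/32)) = 1/((5*I*sqrt(3) - 76)*(1/32)) = 1/((-76 + 5*I*sqrt(3))*(1/32)) = 1/(-19/8 + 5*I*sqrt(3)/32)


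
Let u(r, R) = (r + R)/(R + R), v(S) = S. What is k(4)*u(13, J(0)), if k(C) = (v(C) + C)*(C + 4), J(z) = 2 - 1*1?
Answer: 448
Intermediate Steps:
J(z) = 1 (J(z) = 2 - 1 = 1)
u(r, R) = (R + r)/(2*R) (u(r, R) = (R + r)/((2*R)) = (R + r)*(1/(2*R)) = (R + r)/(2*R))
k(C) = 2*C*(4 + C) (k(C) = (C + C)*(C + 4) = (2*C)*(4 + C) = 2*C*(4 + C))
k(4)*u(13, J(0)) = (2*4*(4 + 4))*((½)*(1 + 13)/1) = (2*4*8)*((½)*1*14) = 64*7 = 448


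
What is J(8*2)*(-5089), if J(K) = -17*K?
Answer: 1384208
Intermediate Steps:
J(8*2)*(-5089) = -136*2*(-5089) = -17*16*(-5089) = -272*(-5089) = 1384208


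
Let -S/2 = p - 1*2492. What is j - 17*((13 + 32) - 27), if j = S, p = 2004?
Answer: 670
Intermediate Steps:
S = 976 (S = -2*(2004 - 1*2492) = -2*(2004 - 2492) = -2*(-488) = 976)
j = 976
j - 17*((13 + 32) - 27) = 976 - 17*((13 + 32) - 27) = 976 - 17*(45 - 27) = 976 - 17*18 = 976 - 1*306 = 976 - 306 = 670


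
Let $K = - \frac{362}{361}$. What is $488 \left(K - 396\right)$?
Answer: $- \frac{69939184}{361} \approx -1.9374 \cdot 10^{5}$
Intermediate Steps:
$K = - \frac{362}{361}$ ($K = \left(-362\right) \frac{1}{361} = - \frac{362}{361} \approx -1.0028$)
$488 \left(K - 396\right) = 488 \left(- \frac{362}{361} - 396\right) = 488 \left(- \frac{143318}{361}\right) = - \frac{69939184}{361}$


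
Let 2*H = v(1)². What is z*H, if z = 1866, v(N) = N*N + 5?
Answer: 33588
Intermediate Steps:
v(N) = 5 + N² (v(N) = N² + 5 = 5 + N²)
H = 18 (H = (5 + 1²)²/2 = (5 + 1)²/2 = (½)*6² = (½)*36 = 18)
z*H = 1866*18 = 33588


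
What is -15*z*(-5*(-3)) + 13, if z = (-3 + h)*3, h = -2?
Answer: 3388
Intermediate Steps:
z = -15 (z = (-3 - 2)*3 = -5*3 = -15)
-15*z*(-5*(-3)) + 13 = -(-225)*(-5*(-3)) + 13 = -(-225)*15 + 13 = -15*(-225) + 13 = 3375 + 13 = 3388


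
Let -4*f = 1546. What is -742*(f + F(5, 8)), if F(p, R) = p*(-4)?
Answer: 301623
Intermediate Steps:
F(p, R) = -4*p
f = -773/2 (f = -1/4*1546 = -773/2 ≈ -386.50)
-742*(f + F(5, 8)) = -742*(-773/2 - 4*5) = -742*(-773/2 - 20) = -742*(-813/2) = 301623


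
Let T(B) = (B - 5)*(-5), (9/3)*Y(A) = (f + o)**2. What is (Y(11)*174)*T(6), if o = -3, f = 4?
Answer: -290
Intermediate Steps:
Y(A) = 1/3 (Y(A) = (4 - 3)**2/3 = (1/3)*1**2 = (1/3)*1 = 1/3)
T(B) = 25 - 5*B (T(B) = (-5 + B)*(-5) = 25 - 5*B)
(Y(11)*174)*T(6) = ((1/3)*174)*(25 - 5*6) = 58*(25 - 30) = 58*(-5) = -290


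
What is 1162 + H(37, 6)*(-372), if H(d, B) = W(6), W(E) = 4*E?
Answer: -7766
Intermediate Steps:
H(d, B) = 24 (H(d, B) = 4*6 = 24)
1162 + H(37, 6)*(-372) = 1162 + 24*(-372) = 1162 - 8928 = -7766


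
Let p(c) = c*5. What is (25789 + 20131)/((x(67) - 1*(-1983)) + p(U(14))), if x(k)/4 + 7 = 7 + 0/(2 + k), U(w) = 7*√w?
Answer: 91059360/3915139 - 1607200*√14/3915139 ≈ 21.722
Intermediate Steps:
x(k) = 0 (x(k) = -28 + 4*(7 + 0/(2 + k)) = -28 + 4*(7 + 0) = -28 + 4*7 = -28 + 28 = 0)
p(c) = 5*c
(25789 + 20131)/((x(67) - 1*(-1983)) + p(U(14))) = (25789 + 20131)/((0 - 1*(-1983)) + 5*(7*√14)) = 45920/((0 + 1983) + 35*√14) = 45920/(1983 + 35*√14)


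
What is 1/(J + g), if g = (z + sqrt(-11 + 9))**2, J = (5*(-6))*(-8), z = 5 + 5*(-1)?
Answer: 1/238 ≈ 0.0042017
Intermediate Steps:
z = 0 (z = 5 - 5 = 0)
J = 240 (J = -30*(-8) = 240)
g = -2 (g = (0 + sqrt(-11 + 9))**2 = (0 + sqrt(-2))**2 = (0 + I*sqrt(2))**2 = (I*sqrt(2))**2 = -2)
1/(J + g) = 1/(240 - 2) = 1/238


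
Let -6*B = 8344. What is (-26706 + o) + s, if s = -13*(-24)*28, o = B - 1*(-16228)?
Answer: -9398/3 ≈ -3132.7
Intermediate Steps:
B = -4172/3 (B = -1/6*8344 = -4172/3 ≈ -1390.7)
o = 44512/3 (o = -4172/3 - 1*(-16228) = -4172/3 + 16228 = 44512/3 ≈ 14837.)
s = 8736 (s = 312*28 = 8736)
(-26706 + o) + s = (-26706 + 44512/3) + 8736 = -35606/3 + 8736 = -9398/3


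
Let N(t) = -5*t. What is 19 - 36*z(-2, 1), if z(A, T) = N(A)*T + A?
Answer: -269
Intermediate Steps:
z(A, T) = A - 5*A*T (z(A, T) = (-5*A)*T + A = -5*A*T + A = A - 5*A*T)
19 - 36*z(-2, 1) = 19 - (-72)*(1 - 5*1) = 19 - (-72)*(1 - 5) = 19 - (-72)*(-4) = 19 - 36*8 = 19 - 288 = -269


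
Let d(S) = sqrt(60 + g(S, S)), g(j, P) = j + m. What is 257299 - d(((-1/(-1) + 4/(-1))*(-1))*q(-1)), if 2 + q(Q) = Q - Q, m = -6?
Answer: 257299 - 4*sqrt(3) ≈ 2.5729e+5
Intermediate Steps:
g(j, P) = -6 + j (g(j, P) = j - 6 = -6 + j)
q(Q) = -2 (q(Q) = -2 + (Q - Q) = -2 + 0 = -2)
d(S) = sqrt(54 + S) (d(S) = sqrt(60 + (-6 + S)) = sqrt(54 + S))
257299 - d(((-1/(-1) + 4/(-1))*(-1))*q(-1)) = 257299 - sqrt(54 + ((-1/(-1) + 4/(-1))*(-1))*(-2)) = 257299 - sqrt(54 + ((-1*(-1) + 4*(-1))*(-1))*(-2)) = 257299 - sqrt(54 + ((1 - 4)*(-1))*(-2)) = 257299 - sqrt(54 - 3*(-1)*(-2)) = 257299 - sqrt(54 + 3*(-2)) = 257299 - sqrt(54 - 6) = 257299 - sqrt(48) = 257299 - 4*sqrt(3)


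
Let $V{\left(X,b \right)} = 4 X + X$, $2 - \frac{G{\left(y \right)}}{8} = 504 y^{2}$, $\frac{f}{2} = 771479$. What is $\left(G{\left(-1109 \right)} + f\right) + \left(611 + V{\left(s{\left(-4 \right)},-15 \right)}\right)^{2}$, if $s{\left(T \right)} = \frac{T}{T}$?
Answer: $-4956957762$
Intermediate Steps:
$f = 1542958$ ($f = 2 \cdot 771479 = 1542958$)
$s{\left(T \right)} = 1$
$G{\left(y \right)} = 16 - 4032 y^{2}$ ($G{\left(y \right)} = 16 - 8 \cdot 504 y^{2} = 16 - 4032 y^{2}$)
$V{\left(X,b \right)} = 5 X$
$\left(G{\left(-1109 \right)} + f\right) + \left(611 + V{\left(s{\left(-4 \right)},-15 \right)}\right)^{2} = \left(\left(16 - 4032 \left(-1109\right)^{2}\right) + 1542958\right) + \left(611 + 5 \cdot 1\right)^{2} = \left(\left(16 - 4958880192\right) + 1542958\right) + \left(611 + 5\right)^{2} = \left(\left(16 - 4958880192\right) + 1542958\right) + 616^{2} = \left(-4958880176 + 1542958\right) + 379456 = -4957337218 + 379456 = -4956957762$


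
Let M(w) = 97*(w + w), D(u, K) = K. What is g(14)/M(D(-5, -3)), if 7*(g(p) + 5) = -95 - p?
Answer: 24/679 ≈ 0.035346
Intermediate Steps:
M(w) = 194*w (M(w) = 97*(2*w) = 194*w)
g(p) = -130/7 - p/7 (g(p) = -5 + (-95 - p)/7 = -5 + (-95/7 - p/7) = -130/7 - p/7)
g(14)/M(D(-5, -3)) = (-130/7 - 1/7*14)/((194*(-3))) = (-130/7 - 2)/(-582) = -144/7*(-1/582) = 24/679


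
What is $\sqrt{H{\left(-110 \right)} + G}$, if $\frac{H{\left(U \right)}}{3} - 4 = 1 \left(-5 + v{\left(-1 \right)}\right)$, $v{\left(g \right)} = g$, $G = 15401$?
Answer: $\sqrt{15395} \approx 124.08$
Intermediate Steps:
$H{\left(U \right)} = -6$ ($H{\left(U \right)} = 12 + 3 \cdot 1 \left(-5 - 1\right) = 12 + 3 \cdot 1 \left(-6\right) = 12 + 3 \left(-6\right) = 12 - 18 = -6$)
$\sqrt{H{\left(-110 \right)} + G} = \sqrt{-6 + 15401} = \sqrt{15395}$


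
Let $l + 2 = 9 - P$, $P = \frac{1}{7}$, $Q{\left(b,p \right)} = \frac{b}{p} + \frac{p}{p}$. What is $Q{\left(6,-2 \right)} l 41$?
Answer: $- \frac{3936}{7} \approx -562.29$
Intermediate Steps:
$Q{\left(b,p \right)} = 1 + \frac{b}{p}$ ($Q{\left(b,p \right)} = \frac{b}{p} + 1 = 1 + \frac{b}{p}$)
$P = \frac{1}{7} \approx 0.14286$
$l = \frac{48}{7}$ ($l = -2 + \left(9 - \frac{1}{7}\right) = -2 + \frac{62}{7} = \frac{48}{7} \approx 6.8571$)
$Q{\left(6,-2 \right)} l 41 = \frac{6 - 2}{-2} \cdot \frac{48}{7} \cdot 41 = \left(- \frac{1}{2}\right) 4 \cdot \frac{48}{7} \cdot 41 = \left(-2\right) \frac{48}{7} \cdot 41 = \left(- \frac{96}{7}\right) 41 = - \frac{3936}{7}$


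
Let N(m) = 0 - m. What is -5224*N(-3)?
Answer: -15672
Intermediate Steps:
N(m) = -m
-5224*N(-3) = -(-5224)*(-3) = -5224*3 = -15672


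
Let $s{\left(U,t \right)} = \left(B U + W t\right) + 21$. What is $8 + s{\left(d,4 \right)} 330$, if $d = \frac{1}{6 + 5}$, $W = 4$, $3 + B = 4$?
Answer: $12248$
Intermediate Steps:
$B = 1$ ($B = -3 + 4 = 1$)
$d = \frac{1}{11} \approx 0.090909$
$s{\left(U,t \right)} = 21 + U + 4 t$ ($s{\left(U,t \right)} = \left(1 U + 4 t\right) + 21 = \left(U + 4 t\right) + 21 = 21 + U + 4 t$)
$8 + s{\left(d,4 \right)} 330 = 8 + \left(21 + \frac{1}{11} + 4 \cdot 4\right) 330 = 8 + \left(21 + \frac{1}{11} + 16\right) 330 = 8 + \frac{408}{11} \cdot 330 = 8 + 12240 = 12248$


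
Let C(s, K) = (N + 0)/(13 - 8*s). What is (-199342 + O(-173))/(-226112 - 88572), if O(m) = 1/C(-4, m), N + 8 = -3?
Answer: 2192807/3461524 ≈ 0.63348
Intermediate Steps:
N = -11 (N = -8 - 3 = -11)
C(s, K) = -11/(13 - 8*s) (C(s, K) = (-11 + 0)/(13 - 8*s) = -11/(13 - 8*s))
O(m) = -45/11 (O(m) = 1/(11/(-13 + 8*(-4))) = 1/(11/(-13 - 32)) = 1/(11/(-45)) = 1/(11*(-1/45)) = 1/(-11/45) = -45/11)
(-199342 + O(-173))/(-226112 - 88572) = (-199342 - 45/11)/(-226112 - 88572) = -2192807/11/(-314684) = -2192807/11*(-1/314684) = 2192807/3461524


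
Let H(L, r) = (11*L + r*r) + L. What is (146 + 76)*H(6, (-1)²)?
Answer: 16206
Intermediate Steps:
H(L, r) = r² + 12*L (H(L, r) = (11*L + r²) + L = (r² + 11*L) + L = r² + 12*L)
(146 + 76)*H(6, (-1)²) = (146 + 76)*(((-1)²)² + 12*6) = 222*(1² + 72) = 222*(1 + 72) = 222*73 = 16206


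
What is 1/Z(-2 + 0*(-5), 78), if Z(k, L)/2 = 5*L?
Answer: 1/780 ≈ 0.0012821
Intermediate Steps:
Z(k, L) = 10*L (Z(k, L) = 2*(5*L) = 10*L)
1/Z(-2 + 0*(-5), 78) = 1/(10*78) = 1/780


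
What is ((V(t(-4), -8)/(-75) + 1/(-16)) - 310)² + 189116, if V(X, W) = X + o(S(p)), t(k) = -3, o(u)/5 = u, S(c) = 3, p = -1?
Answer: 45656639921/160000 ≈ 2.8535e+5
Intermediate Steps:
o(u) = 5*u
V(X, W) = 15 + X (V(X, W) = X + 5*3 = X + 15 = 15 + X)
((V(t(-4), -8)/(-75) + 1/(-16)) - 310)² + 189116 = (((15 - 3)/(-75) + 1/(-16)) - 310)² + 189116 = ((12*(-1/75) + 1*(-1/16)) - 310)² + 189116 = ((-4/25 - 1/16) - 310)² + 189116 = (-89/400 - 310)² + 189116 = (-124089/400)² + 189116 = 15398079921/160000 + 189116 = 45656639921/160000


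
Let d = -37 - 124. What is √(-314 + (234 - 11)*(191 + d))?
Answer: 2*√1594 ≈ 79.850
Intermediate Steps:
d = -161
√(-314 + (234 - 11)*(191 + d)) = √(-314 + (234 - 11)*(191 - 161)) = √(-314 + 223*30) = √(-314 + 6690) = √6376 = 2*√1594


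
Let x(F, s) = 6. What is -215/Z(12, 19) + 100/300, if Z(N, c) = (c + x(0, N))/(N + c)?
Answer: -3994/15 ≈ -266.27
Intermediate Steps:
Z(N, c) = (6 + c)/(N + c) (Z(N, c) = (c + 6)/(N + c) = (6 + c)/(N + c))
-215/Z(12, 19) + 100/300 = -215*(12 + 19)/(6 + 19) + 100/300 = -215/(25/31) + 100*(1/300) = -215/((1/31)*25) + ⅓ = -215/25/31 + ⅓ = -215*31/25 + ⅓ = -1333/5 + ⅓ = -3994/15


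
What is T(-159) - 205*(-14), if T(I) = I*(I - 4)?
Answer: 28787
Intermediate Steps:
T(I) = I*(-4 + I)
T(-159) - 205*(-14) = -159*(-4 - 159) - 205*(-14) = -159*(-163) + 2870 = 25917 + 2870 = 28787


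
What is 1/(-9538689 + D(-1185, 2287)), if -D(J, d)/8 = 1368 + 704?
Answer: -1/9555265 ≈ -1.0465e-7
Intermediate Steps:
D(J, d) = -16576 (D(J, d) = -8*(1368 + 704) = -8*2072 = -16576)
1/(-9538689 + D(-1185, 2287)) = 1/(-9538689 - 16576) = 1/(-9555265) = -1/9555265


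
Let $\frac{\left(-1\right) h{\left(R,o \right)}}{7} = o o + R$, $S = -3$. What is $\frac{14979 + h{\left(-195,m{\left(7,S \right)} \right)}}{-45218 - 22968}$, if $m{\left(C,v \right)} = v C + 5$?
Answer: $- \frac{7276}{34093} \approx -0.21342$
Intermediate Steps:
$m{\left(C,v \right)} = 5 + C v$ ($m{\left(C,v \right)} = C v + 5 = 5 + C v$)
$h{\left(R,o \right)} = - 7 R - 7 o^{2}$ ($h{\left(R,o \right)} = - 7 \left(o o + R\right) = - 7 \left(o^{2} + R\right) = - 7 \left(R + o^{2}\right) = - 7 R - 7 o^{2}$)
$\frac{14979 + h{\left(-195,m{\left(7,S \right)} \right)}}{-45218 - 22968} = \frac{14979 - \left(-1365 + 7 \left(5 + 7 \left(-3\right)\right)^{2}\right)}{-45218 - 22968} = \frac{14979 + \left(1365 - 7 \left(5 - 21\right)^{2}\right)}{-68186} = \left(14979 + \left(1365 - 7 \left(-16\right)^{2}\right)\right) \left(- \frac{1}{68186}\right) = \left(14979 + \left(1365 - 1792\right)\right) \left(- \frac{1}{68186}\right) = \left(14979 - 427\right) \left(- \frac{1}{68186}\right) = 14552 \left(- \frac{1}{68186}\right) = - \frac{7276}{34093}$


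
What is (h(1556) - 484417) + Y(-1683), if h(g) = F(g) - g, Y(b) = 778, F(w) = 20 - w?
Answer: -486731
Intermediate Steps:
h(g) = 20 - 2*g (h(g) = (20 - g) - g = 20 - 2*g)
(h(1556) - 484417) + Y(-1683) = ((20 - 2*1556) - 484417) + 778 = ((20 - 3112) - 484417) + 778 = (-3092 - 484417) + 778 = -487509 + 778 = -486731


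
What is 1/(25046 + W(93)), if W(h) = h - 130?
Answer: 1/25009 ≈ 3.9986e-5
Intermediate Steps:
W(h) = -130 + h
1/(25046 + W(93)) = 1/(25046 + (-130 + 93)) = 1/(25046 - 37) = 1/25009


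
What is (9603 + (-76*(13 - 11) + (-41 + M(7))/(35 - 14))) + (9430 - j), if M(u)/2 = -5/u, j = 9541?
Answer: 457561/49 ≈ 9338.0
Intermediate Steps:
M(u) = -10/u (M(u) = 2*(-5/u) = -10/u)
(9603 + (-76*(13 - 11) + (-41 + M(7))/(35 - 14))) + (9430 - j) = (9603 + (-76*(13 - 11) + (-41 - 10/7)/(35 - 14))) + (9430 - 1*9541) = (9603 + (-76*2 + (-41 - 10*⅐)/21)) + (9430 - 9541) = (9603 + (-152 + (-41 - 10/7)*(1/21))) - 111 = (9603 + (-152 - 297/7*1/21)) - 111 = (9603 + (-152 - 99/49)) - 111 = (9603 - 7547/49) - 111 = 463000/49 - 111 = 457561/49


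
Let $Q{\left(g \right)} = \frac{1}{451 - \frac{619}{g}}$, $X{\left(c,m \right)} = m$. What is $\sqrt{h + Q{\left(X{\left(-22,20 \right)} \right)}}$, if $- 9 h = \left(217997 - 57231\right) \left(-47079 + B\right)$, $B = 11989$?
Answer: $\frac{4 \sqrt{24883963820961445}}{25203} \approx 25036.0$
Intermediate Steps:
$h = \frac{5641278940}{9}$ ($h = - \frac{\left(217997 - 57231\right) \left(-47079 + 11989\right)}{9} = - \frac{160766 \left(-35090\right)}{9} = \left(- \frac{1}{9}\right) \left(-5641278940\right) = \frac{5641278940}{9} \approx 6.2681 \cdot 10^{8}$)
$\sqrt{h + Q{\left(X{\left(-22,20 \right)} \right)}} = \sqrt{\frac{5641278940}{9} + \frac{20}{-619 + 451 \cdot 20}} = \sqrt{\frac{5641278940}{9} + \frac{20}{-619 + 9020}} = \sqrt{\frac{5641278940}{9} + \frac{20}{8401}} = \sqrt{\frac{47392384375120}{75609}} = \frac{4 \sqrt{24883963820961445}}{25203}$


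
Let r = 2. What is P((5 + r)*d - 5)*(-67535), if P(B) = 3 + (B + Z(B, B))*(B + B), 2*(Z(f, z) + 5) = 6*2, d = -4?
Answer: -142836525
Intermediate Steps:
Z(f, z) = 1 (Z(f, z) = -5 + (6*2)/2 = -5 + (½)*12 = -5 + 6 = 1)
P(B) = 3 + 2*B*(1 + B) (P(B) = 3 + (B + 1)*(B + B) = 3 + (1 + B)*(2*B) = 3 + 2*B*(1 + B))
P((5 + r)*d - 5)*(-67535) = (3 + 2*((5 + 2)*(-4) - 5) + 2*((5 + 2)*(-4) - 5)²)*(-67535) = (3 + 2*(7*(-4) - 5) + 2*(7*(-4) - 5)²)*(-67535) = (3 + 2*(-28 - 5) + 2*(-28 - 5)²)*(-67535) = (3 + 2*(-33) + 2*(-33)²)*(-67535) = (3 - 66 + 2*1089)*(-67535) = (3 - 66 + 2178)*(-67535) = 2115*(-67535) = -142836525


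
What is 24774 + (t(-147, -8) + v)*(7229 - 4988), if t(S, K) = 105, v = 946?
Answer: 2380065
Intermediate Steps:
24774 + (t(-147, -8) + v)*(7229 - 4988) = 24774 + (105 + 946)*(7229 - 4988) = 24774 + 1051*2241 = 24774 + 2355291 = 2380065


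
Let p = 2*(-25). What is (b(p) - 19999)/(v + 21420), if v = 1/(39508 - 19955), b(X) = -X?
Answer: -390062797/418825261 ≈ -0.93133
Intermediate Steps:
p = -50
v = 1/19553 ≈ 5.1143e-5
(b(p) - 19999)/(v + 21420) = (-1*(-50) - 19999)/(1/19553 + 21420) = (50 - 19999)/(418825261/19553) = -19949*19553/418825261 = -390062797/418825261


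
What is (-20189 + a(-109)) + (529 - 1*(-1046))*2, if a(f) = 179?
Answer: -16860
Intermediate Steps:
(-20189 + a(-109)) + (529 - 1*(-1046))*2 = (-20189 + 179) + (529 - 1*(-1046))*2 = -20010 + (529 + 1046)*2 = -20010 + 1575*2 = -20010 + 3150 = -16860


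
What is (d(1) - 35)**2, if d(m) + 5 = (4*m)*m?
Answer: 1296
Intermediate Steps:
d(m) = -5 + 4*m**2 (d(m) = -5 + (4*m)*m = -5 + 4*m**2)
(d(1) - 35)**2 = ((-5 + 4*1**2) - 35)**2 = ((-5 + 4*1) - 35)**2 = ((-5 + 4) - 35)**2 = (-1 - 35)**2 = (-36)**2 = 1296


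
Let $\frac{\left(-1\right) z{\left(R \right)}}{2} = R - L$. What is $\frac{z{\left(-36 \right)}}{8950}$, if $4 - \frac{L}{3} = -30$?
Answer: $\frac{138}{4475} \approx 0.030838$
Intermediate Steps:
$L = 102$ ($L = 12 - -90 = 12 + 90 = 102$)
$z{\left(R \right)} = 204 - 2 R$ ($z{\left(R \right)} = - 2 \left(R - 102\right) = - 2 \left(-102 + R\right) = 204 - 2 R$)
$\frac{z{\left(-36 \right)}}{8950} = \frac{204 - -72}{8950} = \left(204 + 72\right) \frac{1}{8950} = 276 \cdot \frac{1}{8950} = \frac{138}{4475}$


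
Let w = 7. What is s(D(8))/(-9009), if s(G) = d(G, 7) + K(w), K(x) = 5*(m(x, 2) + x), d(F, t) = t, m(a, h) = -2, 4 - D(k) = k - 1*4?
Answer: -32/9009 ≈ -0.0035520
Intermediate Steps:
D(k) = 8 - k (D(k) = 4 - (k - 1*4) = 4 - (k - 4) = 4 - (-4 + k) = 4 + (4 - k) = 8 - k)
K(x) = -10 + 5*x (K(x) = 5*(-2 + x) = -10 + 5*x)
s(G) = 32 (s(G) = 7 + (-10 + 5*7) = 7 + (-10 + 35) = 7 + 25 = 32)
s(D(8))/(-9009) = 32/(-9009) = 32*(-1/9009) = -32/9009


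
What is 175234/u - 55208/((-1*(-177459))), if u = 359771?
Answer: 11234613038/63844601889 ≈ 0.17597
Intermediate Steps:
175234/u - 55208/((-1*(-177459))) = 175234/359771 - 55208/((-1*(-177459))) = 175234*(1/359771) - 55208/177459 = 175234/359771 - 55208*1/177459 = 175234/359771 - 55208/177459 = 11234613038/63844601889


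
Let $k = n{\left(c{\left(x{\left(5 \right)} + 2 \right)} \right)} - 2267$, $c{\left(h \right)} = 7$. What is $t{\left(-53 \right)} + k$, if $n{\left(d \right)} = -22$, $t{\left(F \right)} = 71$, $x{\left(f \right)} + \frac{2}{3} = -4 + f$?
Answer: $-2218$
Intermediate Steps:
$x{\left(f \right)} = - \frac{14}{3} + f$ ($x{\left(f \right)} = - \frac{2}{3} + \left(-4 + f\right) = - \frac{14}{3} + f$)
$k = -2289$ ($k = -22 - 2267 = -2289$)
$t{\left(-53 \right)} + k = 71 - 2289 = -2218$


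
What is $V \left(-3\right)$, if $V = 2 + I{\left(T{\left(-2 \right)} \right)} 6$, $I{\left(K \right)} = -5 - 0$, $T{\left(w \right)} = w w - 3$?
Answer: $84$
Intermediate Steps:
$T{\left(w \right)} = -3 + w^{2}$ ($T{\left(w \right)} = w^{2} - 3 = -3 + w^{2}$)
$I{\left(K \right)} = -5$ ($I{\left(K \right)} = -5 + 0 = -5$)
$V = -28$ ($V = 2 - 30 = -28$)
$V \left(-3\right) = \left(-28\right) \left(-3\right) = 84$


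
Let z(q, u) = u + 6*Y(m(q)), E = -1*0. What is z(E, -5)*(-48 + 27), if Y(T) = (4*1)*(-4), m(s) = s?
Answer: 2121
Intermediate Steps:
E = 0
Y(T) = -16 (Y(T) = 4*(-4) = -16)
z(q, u) = -96 + u (z(q, u) = u + 6*(-16) = u - 96 = -96 + u)
z(E, -5)*(-48 + 27) = (-96 - 5)*(-48 + 27) = -101*(-21) = 2121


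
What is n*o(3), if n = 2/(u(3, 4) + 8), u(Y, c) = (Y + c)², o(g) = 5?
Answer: 10/57 ≈ 0.17544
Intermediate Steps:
n = 2/57 (n = 2/((3 + 4)² + 8) = 2/(7² + 8) = 2/(49 + 8) = 2/57 ≈ 0.035088)
n*o(3) = (2/57)*5 = 10/57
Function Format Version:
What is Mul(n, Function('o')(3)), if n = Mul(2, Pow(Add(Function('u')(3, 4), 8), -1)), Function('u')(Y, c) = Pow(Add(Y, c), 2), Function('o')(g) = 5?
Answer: Rational(10, 57) ≈ 0.17544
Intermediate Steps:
n = Rational(2, 57) (n = Mul(2, Pow(Add(Pow(Add(3, 4), 2), 8), -1)) = Mul(2, Pow(Add(Pow(7, 2), 8), -1)) = Mul(2, Pow(Add(49, 8), -1)) = Mul(2, Pow(57, -1)) = Mul(2, Rational(1, 57)) = Rational(2, 57) ≈ 0.035088)
Mul(n, Function('o')(3)) = Mul(Rational(2, 57), 5) = Rational(10, 57)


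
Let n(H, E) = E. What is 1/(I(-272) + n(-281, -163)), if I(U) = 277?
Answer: 1/114 ≈ 0.0087719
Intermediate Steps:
1/(I(-272) + n(-281, -163)) = 1/(277 - 163) = 1/114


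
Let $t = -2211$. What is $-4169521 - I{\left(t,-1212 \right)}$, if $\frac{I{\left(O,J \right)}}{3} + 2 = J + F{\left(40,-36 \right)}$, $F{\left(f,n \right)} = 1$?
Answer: $-4165882$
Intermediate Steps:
$I{\left(O,J \right)} = -3 + 3 J$ ($I{\left(O,J \right)} = -6 + 3 \left(J + 1\right) = -6 + 3 \left(1 + J\right) = -6 + \left(3 + 3 J\right) = -3 + 3 J$)
$-4169521 - I{\left(t,-1212 \right)} = -4169521 - \left(-3 + 3 \left(-1212\right)\right) = -4169521 - \left(-3 - 3636\right) = -4169521 - -3639 = -4169521 + 3639 = -4165882$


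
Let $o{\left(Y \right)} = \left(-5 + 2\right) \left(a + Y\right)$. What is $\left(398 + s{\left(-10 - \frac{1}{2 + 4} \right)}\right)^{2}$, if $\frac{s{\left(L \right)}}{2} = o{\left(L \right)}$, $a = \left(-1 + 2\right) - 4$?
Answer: $227529$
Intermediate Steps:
$a = -3$ ($a = 1 - 4 = -3$)
$o{\left(Y \right)} = 9 - 3 Y$ ($o{\left(Y \right)} = \left(-5 + 2\right) \left(-3 + Y\right) = - 3 \left(-3 + Y\right) = 9 - 3 Y$)
$s{\left(L \right)} = 18 - 6 L$ ($s{\left(L \right)} = 2 \left(9 - 3 L\right) = 18 - 6 L$)
$\left(398 + s{\left(-10 - \frac{1}{2 + 4} \right)}\right)^{2} = \left(398 - \left(-18 + 6 \left(-10 - \frac{1}{2 + 4}\right)\right)\right)^{2} = \left(398 - \left(-18 + 6 \left(-10 - \frac{1}{6}\right)\right)\right)^{2} = \left(398 + \left(18 - -61\right)\right)^{2} = \left(398 + \left(18 + 61\right)\right)^{2} = \left(398 + 79\right)^{2} = 477^{2} = 227529$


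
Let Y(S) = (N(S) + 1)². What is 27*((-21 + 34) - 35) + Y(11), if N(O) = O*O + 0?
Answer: 14290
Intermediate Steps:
N(O) = O² (N(O) = O² + 0 = O²)
Y(S) = (1 + S²)² (Y(S) = (S² + 1)² = (1 + S²)²)
27*((-21 + 34) - 35) + Y(11) = 27*((-21 + 34) - 35) + (1 + 11²)² = 27*(13 - 35) + (1 + 121)² = 27*(-22) + 122² = -594 + 14884 = 14290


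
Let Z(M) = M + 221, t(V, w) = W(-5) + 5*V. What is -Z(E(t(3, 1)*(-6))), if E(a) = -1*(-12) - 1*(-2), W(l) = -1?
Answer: -235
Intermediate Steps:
t(V, w) = -1 + 5*V
E(a) = 14 (E(a) = 12 + 2 = 14)
Z(M) = 221 + M
-Z(E(t(3, 1)*(-6))) = -(221 + 14) = -1*235 = -235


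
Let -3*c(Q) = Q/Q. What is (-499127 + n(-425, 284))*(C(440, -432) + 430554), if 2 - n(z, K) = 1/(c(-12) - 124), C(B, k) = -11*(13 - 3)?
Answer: -80137318548168/373 ≈ -2.1485e+11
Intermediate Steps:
c(Q) = -⅓ (c(Q) = -Q/(3*Q) = -⅓*1 = -⅓)
C(B, k) = -110 (C(B, k) = -11*10 = -110)
n(z, K) = 749/373 (n(z, K) = 2 - 1/(-⅓ - 124) = 2 - 1/(-373/3) = 2 - 1*(-3/373) = 2 + 3/373 = 749/373)
(-499127 + n(-425, 284))*(C(440, -432) + 430554) = (-499127 + 749/373)*(-110 + 430554) = -186173622/373*430444 = -80137318548168/373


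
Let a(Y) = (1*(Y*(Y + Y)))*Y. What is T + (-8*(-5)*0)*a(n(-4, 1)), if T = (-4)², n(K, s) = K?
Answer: 16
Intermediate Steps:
T = 16
a(Y) = 2*Y³ (a(Y) = (1*(Y*(2*Y)))*Y = (1*(2*Y²))*Y = (2*Y²)*Y = 2*Y³)
T + (-8*(-5)*0)*a(n(-4, 1)) = 16 + (-8*(-5)*0)*(2*(-4)³) = 16 + (40*0)*(2*(-64)) = 16 + 0*(-128) = 16 + 0 = 16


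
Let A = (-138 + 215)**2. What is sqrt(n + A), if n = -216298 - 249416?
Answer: I*sqrt(459785) ≈ 678.07*I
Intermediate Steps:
n = -465714
A = 5929 (A = 77**2 = 5929)
sqrt(n + A) = sqrt(-465714 + 5929) = sqrt(-459785) = I*sqrt(459785)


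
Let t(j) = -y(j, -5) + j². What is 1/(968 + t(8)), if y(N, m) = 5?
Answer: 1/1027 ≈ 0.00097371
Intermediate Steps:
t(j) = -5 + j² (t(j) = -1*5 + j² = -5 + j²)
1/(968 + t(8)) = 1/(968 + (-5 + 8²)) = 1/(968 + (-5 + 64)) = 1/(968 + 59) = 1/1027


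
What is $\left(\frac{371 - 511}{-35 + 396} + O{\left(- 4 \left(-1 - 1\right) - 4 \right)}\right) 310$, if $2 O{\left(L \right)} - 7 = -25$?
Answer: $- \frac{1050590}{361} \approx -2910.2$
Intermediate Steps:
$O{\left(L \right)} = -9$ ($O{\left(L \right)} = \frac{7}{2} + \frac{1}{2} \left(-25\right) = \frac{7}{2} - \frac{25}{2} = -9$)
$\left(\frac{371 - 511}{-35 + 396} + O{\left(- 4 \left(-1 - 1\right) - 4 \right)}\right) 310 = \left(\frac{371 - 511}{-35 + 396} - 9\right) 310 = \left(- \frac{140}{361} - 9\right) 310 = \left(- \frac{3389}{361}\right) 310 = - \frac{1050590}{361}$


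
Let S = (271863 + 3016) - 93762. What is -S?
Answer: -181117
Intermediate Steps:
S = 181117 (S = 274879 - 93762 = 181117)
-S = -1*181117 = -181117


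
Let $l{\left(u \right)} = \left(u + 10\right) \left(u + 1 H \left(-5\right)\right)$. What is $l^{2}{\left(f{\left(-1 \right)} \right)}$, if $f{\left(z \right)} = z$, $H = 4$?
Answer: $35721$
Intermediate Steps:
$l{\left(u \right)} = \left(-20 + u\right) \left(10 + u\right)$ ($l{\left(u \right)} = \left(u + 10\right) \left(u + 1 \cdot 4 \left(-5\right)\right) = \left(10 + u\right) \left(u + 4 \left(-5\right)\right) = \left(10 + u\right) \left(u - 20\right) = \left(10 + u\right) \left(-20 + u\right) = \left(-20 + u\right) \left(10 + u\right)$)
$l^{2}{\left(f{\left(-1 \right)} \right)} = \left(-200 + \left(-1\right)^{2} - -10\right)^{2} = \left(-200 + 1 + 10\right)^{2} = \left(-189\right)^{2} = 35721$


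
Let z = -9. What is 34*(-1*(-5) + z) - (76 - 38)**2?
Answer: -1580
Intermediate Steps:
34*(-1*(-5) + z) - (76 - 38)**2 = 34*(-1*(-5) - 9) - (76 - 38)**2 = 34*(5 - 9) - 1*38**2 = 34*(-4) - 1*1444 = -136 - 1444 = -1580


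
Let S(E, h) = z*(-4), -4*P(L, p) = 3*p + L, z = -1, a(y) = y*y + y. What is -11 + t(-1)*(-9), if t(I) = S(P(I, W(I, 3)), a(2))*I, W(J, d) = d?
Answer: 25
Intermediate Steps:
a(y) = y + y² (a(y) = y² + y = y + y²)
P(L, p) = -3*p/4 - L/4 (P(L, p) = -(3*p + L)/4 = -(L + 3*p)/4 = -3*p/4 - L/4)
S(E, h) = 4 (S(E, h) = -1*(-4) = 4)
t(I) = 4*I
-11 + t(-1)*(-9) = -11 + (4*(-1))*(-9) = -11 - 4*(-9) = -11 + 36 = 25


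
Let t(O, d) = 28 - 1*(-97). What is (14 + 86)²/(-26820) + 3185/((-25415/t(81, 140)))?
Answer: -8409125/524331 ≈ -16.038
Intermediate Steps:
t(O, d) = 125 (t(O, d) = 28 + 97 = 125)
(14 + 86)²/(-26820) + 3185/((-25415/t(81, 140))) = (14 + 86)²/(-26820) + 3185/((-25415/125)) = 100²*(-1/26820) + 3185/((-25415*1/125)) = 10000*(-1/26820) + 3185/(-5083/25) = -500/1341 + 3185*(-25/5083) = -500/1341 - 6125/391 = -8409125/524331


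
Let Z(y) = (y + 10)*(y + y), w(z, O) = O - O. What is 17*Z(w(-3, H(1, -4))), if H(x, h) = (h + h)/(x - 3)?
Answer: 0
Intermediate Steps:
H(x, h) = 2*h/(-3 + x) (H(x, h) = (2*h)/(-3 + x) = 2*h/(-3 + x))
w(z, O) = 0
Z(y) = 2*y*(10 + y) (Z(y) = (10 + y)*(2*y) = 2*y*(10 + y))
17*Z(w(-3, H(1, -4))) = 17*(2*0*(10 + 0)) = 17*(2*0*10) = 17*0 = 0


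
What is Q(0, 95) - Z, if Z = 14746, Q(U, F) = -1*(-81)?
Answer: -14665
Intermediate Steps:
Q(U, F) = 81
Q(0, 95) - Z = 81 - 1*14746 = 81 - 14746 = -14665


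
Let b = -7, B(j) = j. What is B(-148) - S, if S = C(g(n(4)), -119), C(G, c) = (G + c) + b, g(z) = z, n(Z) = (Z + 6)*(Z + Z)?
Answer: -102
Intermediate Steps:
n(Z) = 2*Z*(6 + Z) (n(Z) = (6 + Z)*(2*Z) = 2*Z*(6 + Z))
C(G, c) = -7 + G + c (C(G, c) = (G + c) - 7 = -7 + G + c)
S = -46 (S = -7 + 2*4*(6 + 4) - 119 = -7 + 2*4*10 - 119 = -7 + 80 - 119 = -46)
B(-148) - S = -148 - 1*(-46) = -148 + 46 = -102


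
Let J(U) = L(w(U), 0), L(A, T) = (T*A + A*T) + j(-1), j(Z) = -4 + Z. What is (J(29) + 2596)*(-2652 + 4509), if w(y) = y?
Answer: 4811487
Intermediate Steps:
L(A, T) = -5 + 2*A*T (L(A, T) = (T*A + A*T) + (-4 - 1) = (A*T + A*T) - 5 = 2*A*T - 5 = -5 + 2*A*T)
J(U) = -5 (J(U) = -5 + 2*U*0 = -5 + 0 = -5)
(J(29) + 2596)*(-2652 + 4509) = (-5 + 2596)*(-2652 + 4509) = 2591*1857 = 4811487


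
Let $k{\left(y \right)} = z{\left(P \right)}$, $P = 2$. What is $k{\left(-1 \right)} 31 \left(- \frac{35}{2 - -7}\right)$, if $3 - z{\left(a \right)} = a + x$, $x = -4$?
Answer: $- \frac{5425}{9} \approx -602.78$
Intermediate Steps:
$z{\left(a \right)} = 7 - a$ ($z{\left(a \right)} = 3 - \left(a - 4\right) = 3 - \left(-4 + a\right) = 7 - a$)
$k{\left(y \right)} = 5$ ($k{\left(y \right)} = 7 - 2 = 5$)
$k{\left(-1 \right)} 31 \left(- \frac{35}{2 - -7}\right) = 5 \cdot 31 \left(- \frac{35}{2 - -7}\right) = 155 \left(- \frac{35}{2 + 7}\right) = 155 \left(- \frac{35}{9}\right) = - \frac{5425}{9}$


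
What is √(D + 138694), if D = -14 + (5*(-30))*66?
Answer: 2*√32195 ≈ 358.86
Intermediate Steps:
D = -9914 (D = -14 - 150*66 = -14 - 9900 = -9914)
√(D + 138694) = √(-9914 + 138694) = √128780 = 2*√32195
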